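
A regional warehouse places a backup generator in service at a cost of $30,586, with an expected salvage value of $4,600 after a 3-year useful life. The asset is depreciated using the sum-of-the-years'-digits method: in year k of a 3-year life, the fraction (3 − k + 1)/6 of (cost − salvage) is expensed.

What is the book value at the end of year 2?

Depreciable base = $30,586 − $4,600 = $25,986.
Sum of the years' digits = 3+2+1 = 6.
Year 1: $25,986 × 3/6 = $12,993. Book value $17,593.
Year 2: $25,986 × 2/6 = $8,662. Book value $8,931.

$8,931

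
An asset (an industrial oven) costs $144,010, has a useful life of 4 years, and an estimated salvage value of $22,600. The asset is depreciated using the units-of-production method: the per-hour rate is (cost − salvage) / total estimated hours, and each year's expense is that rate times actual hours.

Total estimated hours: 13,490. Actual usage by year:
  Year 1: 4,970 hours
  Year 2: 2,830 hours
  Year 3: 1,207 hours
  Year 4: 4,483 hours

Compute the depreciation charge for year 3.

Depreciable base = $144,010 − $22,600 = $121,410.
Rate = $121,410 / 13,490 hours = $9 per hour.
Year 1: 4,970 × $9 = $44,730. Book value $99,280.
Year 2: 2,830 × $9 = $25,470. Book value $73,810.
Year 3: 1,207 × $9 = $10,863. Book value $62,947.

$10,863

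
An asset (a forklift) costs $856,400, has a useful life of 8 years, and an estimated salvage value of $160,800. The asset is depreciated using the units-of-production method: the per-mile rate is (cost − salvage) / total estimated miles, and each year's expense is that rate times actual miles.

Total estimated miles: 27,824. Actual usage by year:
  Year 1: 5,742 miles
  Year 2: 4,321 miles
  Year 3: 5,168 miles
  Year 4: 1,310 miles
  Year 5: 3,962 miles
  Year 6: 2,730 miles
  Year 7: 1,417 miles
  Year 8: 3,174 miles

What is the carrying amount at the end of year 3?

Depreciable base = $856,400 − $160,800 = $695,600.
Rate = $695,600 / 27,824 miles = $25 per mile.
Year 1: 5,742 × $25 = $143,550. Book value $712,850.
Year 2: 4,321 × $25 = $108,025. Book value $604,825.
Year 3: 5,168 × $25 = $129,200. Book value $475,625.

$475,625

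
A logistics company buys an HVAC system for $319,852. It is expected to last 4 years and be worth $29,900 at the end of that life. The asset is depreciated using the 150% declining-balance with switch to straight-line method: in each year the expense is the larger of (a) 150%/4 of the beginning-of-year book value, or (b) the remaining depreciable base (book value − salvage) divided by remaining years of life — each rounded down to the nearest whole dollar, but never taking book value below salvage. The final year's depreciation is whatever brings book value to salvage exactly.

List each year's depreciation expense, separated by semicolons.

Depreciable base = $319,852 − $29,900 = $289,952.
Year 1: DB = ⌊$319,852 × 150%/4⌋ = $119,944; SL = ⌊$289,952/4⌋ = $72,488 → take DB $119,944. Book value $199,908.
Year 2: DB = ⌊$199,908 × 150%/4⌋ = $74,965; SL = ⌊$170,008/3⌋ = $56,669 → take DB $74,965. Book value $124,943.
Year 3: DB = ⌊$124,943 × 150%/4⌋ = $46,853; SL = ⌊$95,043/2⌋ = $47,521 → take SL $47,521. Book value $77,422.
Year 4 (final): $77,422 − $29,900 = $47,522. Book value $29,900.

$119,944; $74,965; $47,521; $47,522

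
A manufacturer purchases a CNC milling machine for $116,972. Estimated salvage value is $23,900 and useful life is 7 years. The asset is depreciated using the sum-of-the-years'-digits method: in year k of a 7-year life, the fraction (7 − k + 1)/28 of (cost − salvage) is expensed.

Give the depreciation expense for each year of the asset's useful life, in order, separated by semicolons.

Depreciable base = $116,972 − $23,900 = $93,072.
Sum of the years' digits = 7+6+5+4+3+2+1 = 28.
Year 1: $93,072 × 7/28 = $23,268. Book value $93,704.
Year 2: $93,072 × 6/28 = $19,944. Book value $73,760.
Year 3: $93,072 × 5/28 = $16,620. Book value $57,140.
Year 4: $93,072 × 4/28 = $13,296. Book value $43,844.
Year 5: $93,072 × 3/28 = $9,972. Book value $33,872.
Year 6: $93,072 × 2/28 = $6,648. Book value $27,224.
Year 7: $93,072 × 1/28 = $3,324. Book value $23,900.

$23,268; $19,944; $16,620; $13,296; $9,972; $6,648; $3,324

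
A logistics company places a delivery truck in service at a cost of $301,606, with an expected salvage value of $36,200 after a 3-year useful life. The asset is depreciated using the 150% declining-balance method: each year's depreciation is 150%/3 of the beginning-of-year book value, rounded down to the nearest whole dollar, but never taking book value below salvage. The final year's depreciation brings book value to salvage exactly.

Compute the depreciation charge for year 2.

$75,401

Depreciable base = $301,606 − $36,200 = $265,406.
Year 1: ⌊$301,606 × 150%/3⌋ = $150,803. Book value $150,803.
Year 2: ⌊$150,803 × 150%/3⌋ = $75,401. Book value $75,402.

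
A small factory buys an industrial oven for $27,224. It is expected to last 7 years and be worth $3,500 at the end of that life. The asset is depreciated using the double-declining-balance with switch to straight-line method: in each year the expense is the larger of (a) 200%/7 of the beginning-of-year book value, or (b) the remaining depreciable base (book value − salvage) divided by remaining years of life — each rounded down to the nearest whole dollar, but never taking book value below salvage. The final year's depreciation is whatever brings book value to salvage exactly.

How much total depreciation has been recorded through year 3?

$17,302

Depreciable base = $27,224 − $3,500 = $23,724.
Year 1: DB = ⌊$27,224 × 200%/7⌋ = $7,778; SL = ⌊$23,724/7⌋ = $3,389 → take DB $7,778. Book value $19,446.
Year 2: DB = ⌊$19,446 × 200%/7⌋ = $5,556; SL = ⌊$15,946/6⌋ = $2,657 → take DB $5,556. Book value $13,890.
Year 3: DB = ⌊$13,890 × 200%/7⌋ = $3,968; SL = ⌊$10,390/5⌋ = $2,078 → take DB $3,968. Book value $9,922.
Accumulated through year 3 = $27,224 − $9,922 = $17,302.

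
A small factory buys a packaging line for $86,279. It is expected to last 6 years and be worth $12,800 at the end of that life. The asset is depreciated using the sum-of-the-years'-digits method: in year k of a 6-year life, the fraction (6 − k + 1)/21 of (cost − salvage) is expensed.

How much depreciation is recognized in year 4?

Depreciable base = $86,279 − $12,800 = $73,479.
Sum of the years' digits = 6+5+4+3+2+1 = 21.
Year 1: $73,479 × 6/21 = $20,994. Book value $65,285.
Year 2: $73,479 × 5/21 = $17,495. Book value $47,790.
Year 3: $73,479 × 4/21 = $13,996. Book value $33,794.
Year 4: $73,479 × 3/21 = $10,497. Book value $23,297.

$10,497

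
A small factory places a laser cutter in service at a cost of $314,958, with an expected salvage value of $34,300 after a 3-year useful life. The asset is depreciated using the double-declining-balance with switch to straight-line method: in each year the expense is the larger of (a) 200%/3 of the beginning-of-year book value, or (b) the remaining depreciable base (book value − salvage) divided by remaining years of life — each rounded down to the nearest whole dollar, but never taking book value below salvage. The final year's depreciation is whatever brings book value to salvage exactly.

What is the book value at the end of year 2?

Depreciable base = $314,958 − $34,300 = $280,658.
Year 1: DB = ⌊$314,958 × 200%/3⌋ = $209,972; SL = ⌊$280,658/3⌋ = $93,552 → take DB $209,972. Book value $104,986.
Year 2: DB = ⌊$104,986 × 200%/3⌋ = $69,990; SL = ⌊$70,686/2⌋ = $35,343 → take DB $69,990. Book value $34,996.

$34,996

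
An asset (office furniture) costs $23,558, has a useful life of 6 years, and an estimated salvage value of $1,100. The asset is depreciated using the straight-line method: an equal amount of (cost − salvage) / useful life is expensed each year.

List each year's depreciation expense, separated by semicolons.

Depreciable base = $23,558 − $1,100 = $22,458.
Annual expense = $22,458 / 6 = $3,743.
End of year 1: book value $19,815.
End of year 2: book value $16,072.
End of year 3: book value $12,329.
End of year 4: book value $8,586.
End of year 5: book value $4,843.
End of year 6: book value $1,100.

$3,743; $3,743; $3,743; $3,743; $3,743; $3,743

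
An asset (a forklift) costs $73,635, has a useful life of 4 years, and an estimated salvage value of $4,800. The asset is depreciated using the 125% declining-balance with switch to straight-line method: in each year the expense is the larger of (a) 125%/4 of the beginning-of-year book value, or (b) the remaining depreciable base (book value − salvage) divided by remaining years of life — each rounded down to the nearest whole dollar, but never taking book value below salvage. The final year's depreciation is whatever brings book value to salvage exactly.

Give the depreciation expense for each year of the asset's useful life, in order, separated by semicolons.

$23,010; $15,820; $15,002; $15,003

Depreciable base = $73,635 − $4,800 = $68,835.
Year 1: DB = ⌊$73,635 × 125%/4⌋ = $23,010; SL = ⌊$68,835/4⌋ = $17,208 → take DB $23,010. Book value $50,625.
Year 2: DB = ⌊$50,625 × 125%/4⌋ = $15,820; SL = ⌊$45,825/3⌋ = $15,275 → take DB $15,820. Book value $34,805.
Year 3: DB = ⌊$34,805 × 125%/4⌋ = $10,876; SL = ⌊$30,005/2⌋ = $15,002 → take SL $15,002. Book value $19,803.
Year 4 (final): $19,803 − $4,800 = $15,003. Book value $4,800.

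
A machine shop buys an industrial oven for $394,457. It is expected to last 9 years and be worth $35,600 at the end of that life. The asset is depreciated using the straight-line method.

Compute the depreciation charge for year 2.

Depreciable base = $394,457 − $35,600 = $358,857.
Annual expense = $358,857 / 9 = $39,873.

$39,873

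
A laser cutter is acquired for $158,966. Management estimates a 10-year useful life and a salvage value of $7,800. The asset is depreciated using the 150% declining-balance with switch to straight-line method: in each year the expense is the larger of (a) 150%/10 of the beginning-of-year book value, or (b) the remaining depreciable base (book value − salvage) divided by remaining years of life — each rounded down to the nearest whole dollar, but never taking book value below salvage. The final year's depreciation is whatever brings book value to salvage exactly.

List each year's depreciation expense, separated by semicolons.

Depreciable base = $158,966 − $7,800 = $151,166.
Year 1: DB = ⌊$158,966 × 150%/10⌋ = $23,844; SL = ⌊$151,166/10⌋ = $15,116 → take DB $23,844. Book value $135,122.
Year 2: DB = ⌊$135,122 × 150%/10⌋ = $20,268; SL = ⌊$127,322/9⌋ = $14,146 → take DB $20,268. Book value $114,854.
Year 3: DB = ⌊$114,854 × 150%/10⌋ = $17,228; SL = ⌊$107,054/8⌋ = $13,381 → take DB $17,228. Book value $97,626.
Year 4: DB = ⌊$97,626 × 150%/10⌋ = $14,643; SL = ⌊$89,826/7⌋ = $12,832 → take DB $14,643. Book value $82,983.
Year 5: DB = ⌊$82,983 × 150%/10⌋ = $12,447; SL = ⌊$75,183/6⌋ = $12,530 → take SL $12,530. Book value $70,453.
Year 6: DB = ⌊$70,453 × 150%/10⌋ = $10,567; SL = ⌊$62,653/5⌋ = $12,530 → take SL $12,530. Book value $57,923.
Year 7: DB = ⌊$57,923 × 150%/10⌋ = $8,688; SL = ⌊$50,123/4⌋ = $12,530 → take SL $12,530. Book value $45,393.
Year 8: DB = ⌊$45,393 × 150%/10⌋ = $6,808; SL = ⌊$37,593/3⌋ = $12,531 → take SL $12,531. Book value $32,862.
Year 9: DB = ⌊$32,862 × 150%/10⌋ = $4,929; SL = ⌊$25,062/2⌋ = $12,531 → take SL $12,531. Book value $20,331.
Year 10 (final): $20,331 − $7,800 = $12,531. Book value $7,800.

$23,844; $20,268; $17,228; $14,643; $12,530; $12,530; $12,530; $12,531; $12,531; $12,531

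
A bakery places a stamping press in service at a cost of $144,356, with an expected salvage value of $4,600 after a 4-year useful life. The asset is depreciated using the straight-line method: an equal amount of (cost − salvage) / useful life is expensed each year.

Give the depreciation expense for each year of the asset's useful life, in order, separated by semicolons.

Depreciable base = $144,356 − $4,600 = $139,756.
Annual expense = $139,756 / 4 = $34,939.
End of year 1: book value $109,417.
End of year 2: book value $74,478.
End of year 3: book value $39,539.
End of year 4: book value $4,600.

$34,939; $34,939; $34,939; $34,939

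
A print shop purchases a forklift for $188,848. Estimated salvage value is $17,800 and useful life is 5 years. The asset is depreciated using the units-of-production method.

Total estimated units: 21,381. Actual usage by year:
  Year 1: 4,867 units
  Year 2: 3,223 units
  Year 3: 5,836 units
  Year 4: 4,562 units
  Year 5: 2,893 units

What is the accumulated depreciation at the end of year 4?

$147,904

Depreciable base = $188,848 − $17,800 = $171,048.
Rate = $171,048 / 21,381 units = $8 per unit.
Year 1: 4,867 × $8 = $38,936. Book value $149,912.
Year 2: 3,223 × $8 = $25,784. Book value $124,128.
Year 3: 5,836 × $8 = $46,688. Book value $77,440.
Year 4: 4,562 × $8 = $36,496. Book value $40,944.
Accumulated through year 4 = $188,848 − $40,944 = $147,904.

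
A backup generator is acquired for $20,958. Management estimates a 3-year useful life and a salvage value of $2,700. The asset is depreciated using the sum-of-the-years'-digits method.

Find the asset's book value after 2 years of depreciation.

$5,743

Depreciable base = $20,958 − $2,700 = $18,258.
Sum of the years' digits = 3+2+1 = 6.
Year 1: $18,258 × 3/6 = $9,129. Book value $11,829.
Year 2: $18,258 × 2/6 = $6,086. Book value $5,743.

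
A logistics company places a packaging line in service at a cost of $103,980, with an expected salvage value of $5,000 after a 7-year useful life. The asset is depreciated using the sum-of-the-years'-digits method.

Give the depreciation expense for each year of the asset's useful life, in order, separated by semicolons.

Depreciable base = $103,980 − $5,000 = $98,980.
Sum of the years' digits = 7+6+5+4+3+2+1 = 28.
Year 1: $98,980 × 7/28 = $24,745. Book value $79,235.
Year 2: $98,980 × 6/28 = $21,210. Book value $58,025.
Year 3: $98,980 × 5/28 = $17,675. Book value $40,350.
Year 4: $98,980 × 4/28 = $14,140. Book value $26,210.
Year 5: $98,980 × 3/28 = $10,605. Book value $15,605.
Year 6: $98,980 × 2/28 = $7,070. Book value $8,535.
Year 7: $98,980 × 1/28 = $3,535. Book value $5,000.

$24,745; $21,210; $17,675; $14,140; $10,605; $7,070; $3,535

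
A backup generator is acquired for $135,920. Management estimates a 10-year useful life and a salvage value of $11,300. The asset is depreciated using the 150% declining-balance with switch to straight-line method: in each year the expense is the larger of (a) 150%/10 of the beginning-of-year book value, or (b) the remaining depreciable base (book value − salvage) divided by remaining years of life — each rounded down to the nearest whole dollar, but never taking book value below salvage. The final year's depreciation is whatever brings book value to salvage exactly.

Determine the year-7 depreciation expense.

Depreciable base = $135,920 − $11,300 = $124,620.
Year 1: DB = ⌊$135,920 × 150%/10⌋ = $20,388; SL = ⌊$124,620/10⌋ = $12,462 → take DB $20,388. Book value $115,532.
Year 2: DB = ⌊$115,532 × 150%/10⌋ = $17,329; SL = ⌊$104,232/9⌋ = $11,581 → take DB $17,329. Book value $98,203.
Year 3: DB = ⌊$98,203 × 150%/10⌋ = $14,730; SL = ⌊$86,903/8⌋ = $10,862 → take DB $14,730. Book value $83,473.
Year 4: DB = ⌊$83,473 × 150%/10⌋ = $12,520; SL = ⌊$72,173/7⌋ = $10,310 → take DB $12,520. Book value $70,953.
Year 5: DB = ⌊$70,953 × 150%/10⌋ = $10,642; SL = ⌊$59,653/6⌋ = $9,942 → take DB $10,642. Book value $60,311.
Year 6: DB = ⌊$60,311 × 150%/10⌋ = $9,046; SL = ⌊$49,011/5⌋ = $9,802 → take SL $9,802. Book value $50,509.
Year 7: DB = ⌊$50,509 × 150%/10⌋ = $7,576; SL = ⌊$39,209/4⌋ = $9,802 → take SL $9,802. Book value $40,707.

$9,802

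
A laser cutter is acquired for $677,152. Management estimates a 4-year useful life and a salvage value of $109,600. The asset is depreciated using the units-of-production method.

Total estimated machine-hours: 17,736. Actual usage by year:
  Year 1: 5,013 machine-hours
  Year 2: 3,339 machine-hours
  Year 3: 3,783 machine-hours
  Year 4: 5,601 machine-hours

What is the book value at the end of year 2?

$409,888

Depreciable base = $677,152 − $109,600 = $567,552.
Rate = $567,552 / 17,736 machine-hours = $32 per machine-hour.
Year 1: 5,013 × $32 = $160,416. Book value $516,736.
Year 2: 3,339 × $32 = $106,848. Book value $409,888.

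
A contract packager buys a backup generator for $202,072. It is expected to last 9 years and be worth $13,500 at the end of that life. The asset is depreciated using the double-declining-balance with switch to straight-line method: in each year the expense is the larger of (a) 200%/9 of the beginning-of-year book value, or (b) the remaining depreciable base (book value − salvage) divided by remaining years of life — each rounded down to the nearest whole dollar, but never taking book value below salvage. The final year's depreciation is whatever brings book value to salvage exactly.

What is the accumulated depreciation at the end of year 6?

$157,336

Depreciable base = $202,072 − $13,500 = $188,572.
Year 1: DB = ⌊$202,072 × 200%/9⌋ = $44,904; SL = ⌊$188,572/9⌋ = $20,952 → take DB $44,904. Book value $157,168.
Year 2: DB = ⌊$157,168 × 200%/9⌋ = $34,926; SL = ⌊$143,668/8⌋ = $17,958 → take DB $34,926. Book value $122,242.
Year 3: DB = ⌊$122,242 × 200%/9⌋ = $27,164; SL = ⌊$108,742/7⌋ = $15,534 → take DB $27,164. Book value $95,078.
Year 4: DB = ⌊$95,078 × 200%/9⌋ = $21,128; SL = ⌊$81,578/6⌋ = $13,596 → take DB $21,128. Book value $73,950.
Year 5: DB = ⌊$73,950 × 200%/9⌋ = $16,433; SL = ⌊$60,450/5⌋ = $12,090 → take DB $16,433. Book value $57,517.
Year 6: DB = ⌊$57,517 × 200%/9⌋ = $12,781; SL = ⌊$44,017/4⌋ = $11,004 → take DB $12,781. Book value $44,736.
Accumulated through year 6 = $202,072 − $44,736 = $157,336.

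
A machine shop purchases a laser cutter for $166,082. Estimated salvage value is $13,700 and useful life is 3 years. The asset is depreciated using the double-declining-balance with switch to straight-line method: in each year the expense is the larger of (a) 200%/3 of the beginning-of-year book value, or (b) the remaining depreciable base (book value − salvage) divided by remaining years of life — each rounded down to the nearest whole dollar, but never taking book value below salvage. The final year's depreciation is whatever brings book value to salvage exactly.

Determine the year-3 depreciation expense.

$4,754

Depreciable base = $166,082 − $13,700 = $152,382.
Year 1: DB = ⌊$166,082 × 200%/3⌋ = $110,721; SL = ⌊$152,382/3⌋ = $50,794 → take DB $110,721. Book value $55,361.
Year 2: DB = ⌊$55,361 × 200%/3⌋ = $36,907; SL = ⌊$41,661/2⌋ = $20,830 → take DB $36,907. Book value $18,454.
Year 3 (final): $18,454 − $13,700 = $4,754. Book value $13,700.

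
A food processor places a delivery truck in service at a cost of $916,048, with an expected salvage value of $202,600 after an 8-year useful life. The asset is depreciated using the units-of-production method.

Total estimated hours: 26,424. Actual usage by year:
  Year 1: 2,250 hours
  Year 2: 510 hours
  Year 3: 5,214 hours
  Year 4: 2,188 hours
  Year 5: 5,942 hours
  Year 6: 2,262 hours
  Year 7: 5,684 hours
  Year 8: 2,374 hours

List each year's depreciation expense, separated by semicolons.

Depreciable base = $916,048 − $202,600 = $713,448.
Rate = $713,448 / 26,424 hours = $27 per hour.
Year 1: 2,250 × $27 = $60,750. Book value $855,298.
Year 2: 510 × $27 = $13,770. Book value $841,528.
Year 3: 5,214 × $27 = $140,778. Book value $700,750.
Year 4: 2,188 × $27 = $59,076. Book value $641,674.
Year 5: 5,942 × $27 = $160,434. Book value $481,240.
Year 6: 2,262 × $27 = $61,074. Book value $420,166.
Year 7: 5,684 × $27 = $153,468. Book value $266,698.
Year 8: 2,374 × $27 = $64,098. Book value $202,600.

$60,750; $13,770; $140,778; $59,076; $160,434; $61,074; $153,468; $64,098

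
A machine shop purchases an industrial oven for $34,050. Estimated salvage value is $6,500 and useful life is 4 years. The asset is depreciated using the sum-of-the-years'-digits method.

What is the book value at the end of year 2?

$14,765

Depreciable base = $34,050 − $6,500 = $27,550.
Sum of the years' digits = 4+3+2+1 = 10.
Year 1: $27,550 × 4/10 = $11,020. Book value $23,030.
Year 2: $27,550 × 3/10 = $8,265. Book value $14,765.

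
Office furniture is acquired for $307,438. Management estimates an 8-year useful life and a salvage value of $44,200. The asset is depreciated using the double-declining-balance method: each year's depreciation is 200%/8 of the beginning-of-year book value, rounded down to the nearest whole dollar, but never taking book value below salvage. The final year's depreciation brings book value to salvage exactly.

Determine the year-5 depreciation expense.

Depreciable base = $307,438 − $44,200 = $263,238.
Year 1: ⌊$307,438 × 200%/8⌋ = $76,859. Book value $230,579.
Year 2: ⌊$230,579 × 200%/8⌋ = $57,644. Book value $172,935.
Year 3: ⌊$172,935 × 200%/8⌋ = $43,233. Book value $129,702.
Year 4: ⌊$129,702 × 200%/8⌋ = $32,425. Book value $97,277.
Year 5: ⌊$97,277 × 200%/8⌋ = $24,319. Book value $72,958.

$24,319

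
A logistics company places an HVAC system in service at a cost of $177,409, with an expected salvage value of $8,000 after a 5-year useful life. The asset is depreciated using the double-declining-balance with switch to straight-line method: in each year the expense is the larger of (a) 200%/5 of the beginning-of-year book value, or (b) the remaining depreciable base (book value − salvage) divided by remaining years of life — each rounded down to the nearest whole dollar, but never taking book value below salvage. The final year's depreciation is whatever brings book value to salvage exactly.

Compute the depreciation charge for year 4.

$15,328

Depreciable base = $177,409 − $8,000 = $169,409.
Year 1: DB = ⌊$177,409 × 200%/5⌋ = $70,963; SL = ⌊$169,409/5⌋ = $33,881 → take DB $70,963. Book value $106,446.
Year 2: DB = ⌊$106,446 × 200%/5⌋ = $42,578; SL = ⌊$98,446/4⌋ = $24,611 → take DB $42,578. Book value $63,868.
Year 3: DB = ⌊$63,868 × 200%/5⌋ = $25,547; SL = ⌊$55,868/3⌋ = $18,622 → take DB $25,547. Book value $38,321.
Year 4: DB = ⌊$38,321 × 200%/5⌋ = $15,328; SL = ⌊$30,321/2⌋ = $15,160 → take DB $15,328. Book value $22,993.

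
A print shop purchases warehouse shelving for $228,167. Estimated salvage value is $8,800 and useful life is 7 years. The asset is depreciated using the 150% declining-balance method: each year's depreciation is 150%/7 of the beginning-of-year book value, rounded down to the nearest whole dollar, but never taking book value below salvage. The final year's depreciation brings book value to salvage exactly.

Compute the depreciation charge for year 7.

$44,884

Depreciable base = $228,167 − $8,800 = $219,367.
Year 1: ⌊$228,167 × 150%/7⌋ = $48,892. Book value $179,275.
Year 2: ⌊$179,275 × 150%/7⌋ = $38,416. Book value $140,859.
Year 3: ⌊$140,859 × 150%/7⌋ = $30,184. Book value $110,675.
Year 4: ⌊$110,675 × 150%/7⌋ = $23,716. Book value $86,959.
Year 5: ⌊$86,959 × 150%/7⌋ = $18,634. Book value $68,325.
Year 6: ⌊$68,325 × 150%/7⌋ = $14,641. Book value $53,684.
Year 7 (final): $53,684 − $8,800 = $44,884. Book value $8,800.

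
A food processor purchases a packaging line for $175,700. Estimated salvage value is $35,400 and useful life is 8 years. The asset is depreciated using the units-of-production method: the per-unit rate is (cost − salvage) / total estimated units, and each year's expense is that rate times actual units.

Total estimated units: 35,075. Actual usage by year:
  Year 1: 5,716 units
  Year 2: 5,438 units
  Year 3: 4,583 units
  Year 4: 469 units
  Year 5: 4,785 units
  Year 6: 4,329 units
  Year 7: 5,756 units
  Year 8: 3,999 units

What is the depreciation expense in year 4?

Depreciable base = $175,700 − $35,400 = $140,300.
Rate = $140,300 / 35,075 units = $4 per unit.
Year 1: 5,716 × $4 = $22,864. Book value $152,836.
Year 2: 5,438 × $4 = $21,752. Book value $131,084.
Year 3: 4,583 × $4 = $18,332. Book value $112,752.
Year 4: 469 × $4 = $1,876. Book value $110,876.

$1,876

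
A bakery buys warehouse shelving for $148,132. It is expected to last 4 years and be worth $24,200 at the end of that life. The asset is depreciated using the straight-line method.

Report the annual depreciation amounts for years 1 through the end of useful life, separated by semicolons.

Depreciable base = $148,132 − $24,200 = $123,932.
Annual expense = $123,932 / 4 = $30,983.
End of year 1: book value $117,149.
End of year 2: book value $86,166.
End of year 3: book value $55,183.
End of year 4: book value $24,200.

$30,983; $30,983; $30,983; $30,983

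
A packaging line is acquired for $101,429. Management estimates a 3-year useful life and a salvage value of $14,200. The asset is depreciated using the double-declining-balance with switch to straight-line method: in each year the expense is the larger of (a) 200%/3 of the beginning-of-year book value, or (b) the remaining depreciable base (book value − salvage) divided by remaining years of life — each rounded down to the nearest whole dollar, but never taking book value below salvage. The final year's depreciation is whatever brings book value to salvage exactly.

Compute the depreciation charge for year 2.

Depreciable base = $101,429 − $14,200 = $87,229.
Year 1: DB = ⌊$101,429 × 200%/3⌋ = $67,619; SL = ⌊$87,229/3⌋ = $29,076 → take DB $67,619. Book value $33,810.
Year 2: DB = ⌊$33,810 × 200%/3⌋ = $22,540; SL = ⌊$19,610/2⌋ = $9,805 → take DB $22,540, capped at $19,610. Book value $14,200.

$19,610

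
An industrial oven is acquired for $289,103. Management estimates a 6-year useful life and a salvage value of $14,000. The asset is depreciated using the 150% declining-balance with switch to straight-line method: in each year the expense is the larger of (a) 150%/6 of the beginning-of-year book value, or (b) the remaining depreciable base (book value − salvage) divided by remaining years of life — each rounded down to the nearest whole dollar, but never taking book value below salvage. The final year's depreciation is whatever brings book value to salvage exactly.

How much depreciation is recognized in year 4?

Depreciable base = $289,103 − $14,000 = $275,103.
Year 1: DB = ⌊$289,103 × 150%/6⌋ = $72,275; SL = ⌊$275,103/6⌋ = $45,850 → take DB $72,275. Book value $216,828.
Year 2: DB = ⌊$216,828 × 150%/6⌋ = $54,207; SL = ⌊$202,828/5⌋ = $40,565 → take DB $54,207. Book value $162,621.
Year 3: DB = ⌊$162,621 × 150%/6⌋ = $40,655; SL = ⌊$148,621/4⌋ = $37,155 → take DB $40,655. Book value $121,966.
Year 4: DB = ⌊$121,966 × 150%/6⌋ = $30,491; SL = ⌊$107,966/3⌋ = $35,988 → take SL $35,988. Book value $85,978.

$35,988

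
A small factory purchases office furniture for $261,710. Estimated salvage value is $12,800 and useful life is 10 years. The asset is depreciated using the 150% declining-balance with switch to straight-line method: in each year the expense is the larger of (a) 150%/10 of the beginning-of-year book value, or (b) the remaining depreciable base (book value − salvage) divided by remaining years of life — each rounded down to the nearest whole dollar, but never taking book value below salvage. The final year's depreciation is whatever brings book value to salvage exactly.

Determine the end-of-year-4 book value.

$136,616

Depreciable base = $261,710 − $12,800 = $248,910.
Year 1: DB = ⌊$261,710 × 150%/10⌋ = $39,256; SL = ⌊$248,910/10⌋ = $24,891 → take DB $39,256. Book value $222,454.
Year 2: DB = ⌊$222,454 × 150%/10⌋ = $33,368; SL = ⌊$209,654/9⌋ = $23,294 → take DB $33,368. Book value $189,086.
Year 3: DB = ⌊$189,086 × 150%/10⌋ = $28,362; SL = ⌊$176,286/8⌋ = $22,035 → take DB $28,362. Book value $160,724.
Year 4: DB = ⌊$160,724 × 150%/10⌋ = $24,108; SL = ⌊$147,924/7⌋ = $21,132 → take DB $24,108. Book value $136,616.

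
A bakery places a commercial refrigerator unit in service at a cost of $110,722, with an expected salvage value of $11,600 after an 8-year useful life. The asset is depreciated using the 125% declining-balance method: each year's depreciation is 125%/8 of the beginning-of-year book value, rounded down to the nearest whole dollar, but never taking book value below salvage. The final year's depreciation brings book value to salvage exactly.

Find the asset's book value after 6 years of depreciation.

Depreciable base = $110,722 − $11,600 = $99,122.
Year 1: ⌊$110,722 × 125%/8⌋ = $17,300. Book value $93,422.
Year 2: ⌊$93,422 × 125%/8⌋ = $14,597. Book value $78,825.
Year 3: ⌊$78,825 × 125%/8⌋ = $12,316. Book value $66,509.
Year 4: ⌊$66,509 × 125%/8⌋ = $10,392. Book value $56,117.
Year 5: ⌊$56,117 × 125%/8⌋ = $8,768. Book value $47,349.
Year 6: ⌊$47,349 × 125%/8⌋ = $7,398. Book value $39,951.

$39,951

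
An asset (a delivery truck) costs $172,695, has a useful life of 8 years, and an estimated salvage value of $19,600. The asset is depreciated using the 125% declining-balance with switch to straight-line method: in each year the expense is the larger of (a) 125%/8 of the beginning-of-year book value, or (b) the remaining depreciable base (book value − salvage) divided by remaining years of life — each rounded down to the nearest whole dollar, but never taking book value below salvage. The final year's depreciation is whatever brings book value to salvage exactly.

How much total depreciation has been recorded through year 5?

$102,614

Depreciable base = $172,695 − $19,600 = $153,095.
Year 1: DB = ⌊$172,695 × 125%/8⌋ = $26,983; SL = ⌊$153,095/8⌋ = $19,136 → take DB $26,983. Book value $145,712.
Year 2: DB = ⌊$145,712 × 125%/8⌋ = $22,767; SL = ⌊$126,112/7⌋ = $18,016 → take DB $22,767. Book value $122,945.
Year 3: DB = ⌊$122,945 × 125%/8⌋ = $19,210; SL = ⌊$103,345/6⌋ = $17,224 → take DB $19,210. Book value $103,735.
Year 4: DB = ⌊$103,735 × 125%/8⌋ = $16,208; SL = ⌊$84,135/5⌋ = $16,827 → take SL $16,827. Book value $86,908.
Year 5: DB = ⌊$86,908 × 125%/8⌋ = $13,579; SL = ⌊$67,308/4⌋ = $16,827 → take SL $16,827. Book value $70,081.
Accumulated through year 5 = $172,695 − $70,081 = $102,614.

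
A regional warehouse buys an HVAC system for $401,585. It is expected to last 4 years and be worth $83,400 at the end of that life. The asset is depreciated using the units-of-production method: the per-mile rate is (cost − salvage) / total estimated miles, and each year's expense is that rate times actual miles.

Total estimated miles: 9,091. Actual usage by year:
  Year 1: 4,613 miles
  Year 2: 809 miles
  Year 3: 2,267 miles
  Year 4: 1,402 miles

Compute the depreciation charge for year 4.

Depreciable base = $401,585 − $83,400 = $318,185.
Rate = $318,185 / 9,091 miles = $35 per mile.
Year 1: 4,613 × $35 = $161,455. Book value $240,130.
Year 2: 809 × $35 = $28,315. Book value $211,815.
Year 3: 2,267 × $35 = $79,345. Book value $132,470.
Year 4: 1,402 × $35 = $49,070. Book value $83,400.

$49,070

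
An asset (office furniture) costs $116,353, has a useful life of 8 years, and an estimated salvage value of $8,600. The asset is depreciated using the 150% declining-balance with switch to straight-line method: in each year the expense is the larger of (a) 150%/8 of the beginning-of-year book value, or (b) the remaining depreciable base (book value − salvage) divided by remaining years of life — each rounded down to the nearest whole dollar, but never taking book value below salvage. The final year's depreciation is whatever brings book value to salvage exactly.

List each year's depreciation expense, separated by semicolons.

$21,816; $17,725; $14,402; $11,701; $10,527; $10,527; $10,527; $10,528

Depreciable base = $116,353 − $8,600 = $107,753.
Year 1: DB = ⌊$116,353 × 150%/8⌋ = $21,816; SL = ⌊$107,753/8⌋ = $13,469 → take DB $21,816. Book value $94,537.
Year 2: DB = ⌊$94,537 × 150%/8⌋ = $17,725; SL = ⌊$85,937/7⌋ = $12,276 → take DB $17,725. Book value $76,812.
Year 3: DB = ⌊$76,812 × 150%/8⌋ = $14,402; SL = ⌊$68,212/6⌋ = $11,368 → take DB $14,402. Book value $62,410.
Year 4: DB = ⌊$62,410 × 150%/8⌋ = $11,701; SL = ⌊$53,810/5⌋ = $10,762 → take DB $11,701. Book value $50,709.
Year 5: DB = ⌊$50,709 × 150%/8⌋ = $9,507; SL = ⌊$42,109/4⌋ = $10,527 → take SL $10,527. Book value $40,182.
Year 6: DB = ⌊$40,182 × 150%/8⌋ = $7,534; SL = ⌊$31,582/3⌋ = $10,527 → take SL $10,527. Book value $29,655.
Year 7: DB = ⌊$29,655 × 150%/8⌋ = $5,560; SL = ⌊$21,055/2⌋ = $10,527 → take SL $10,527. Book value $19,128.
Year 8 (final): $19,128 − $8,600 = $10,528. Book value $8,600.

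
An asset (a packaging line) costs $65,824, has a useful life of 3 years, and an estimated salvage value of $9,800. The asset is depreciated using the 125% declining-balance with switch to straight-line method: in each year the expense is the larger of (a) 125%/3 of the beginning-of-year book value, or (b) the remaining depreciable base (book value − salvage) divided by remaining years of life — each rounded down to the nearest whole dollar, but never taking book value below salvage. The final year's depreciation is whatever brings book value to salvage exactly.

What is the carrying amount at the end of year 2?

Depreciable base = $65,824 − $9,800 = $56,024.
Year 1: DB = ⌊$65,824 × 125%/3⌋ = $27,426; SL = ⌊$56,024/3⌋ = $18,674 → take DB $27,426. Book value $38,398.
Year 2: DB = ⌊$38,398 × 125%/3⌋ = $15,999; SL = ⌊$28,598/2⌋ = $14,299 → take DB $15,999. Book value $22,399.

$22,399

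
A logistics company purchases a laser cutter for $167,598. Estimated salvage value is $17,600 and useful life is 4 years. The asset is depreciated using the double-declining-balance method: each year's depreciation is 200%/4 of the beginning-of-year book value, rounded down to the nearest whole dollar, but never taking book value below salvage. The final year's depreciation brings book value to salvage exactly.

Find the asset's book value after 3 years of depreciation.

Depreciable base = $167,598 − $17,600 = $149,998.
Year 1: ⌊$167,598 × 200%/4⌋ = $83,799. Book value $83,799.
Year 2: ⌊$83,799 × 200%/4⌋ = $41,899. Book value $41,900.
Year 3: ⌊$41,900 × 200%/4⌋ = $20,950. Book value $20,950.

$20,950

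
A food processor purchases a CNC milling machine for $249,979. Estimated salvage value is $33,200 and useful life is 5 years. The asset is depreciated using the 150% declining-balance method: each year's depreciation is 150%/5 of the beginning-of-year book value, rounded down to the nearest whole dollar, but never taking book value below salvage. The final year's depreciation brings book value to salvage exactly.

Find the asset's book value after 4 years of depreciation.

$60,021

Depreciable base = $249,979 − $33,200 = $216,779.
Year 1: ⌊$249,979 × 150%/5⌋ = $74,993. Book value $174,986.
Year 2: ⌊$174,986 × 150%/5⌋ = $52,495. Book value $122,491.
Year 3: ⌊$122,491 × 150%/5⌋ = $36,747. Book value $85,744.
Year 4: ⌊$85,744 × 150%/5⌋ = $25,723. Book value $60,021.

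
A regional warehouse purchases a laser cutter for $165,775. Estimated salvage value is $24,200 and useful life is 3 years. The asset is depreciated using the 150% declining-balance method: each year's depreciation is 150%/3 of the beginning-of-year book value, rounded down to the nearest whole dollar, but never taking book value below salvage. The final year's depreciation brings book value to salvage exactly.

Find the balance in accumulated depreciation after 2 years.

$124,331

Depreciable base = $165,775 − $24,200 = $141,575.
Year 1: ⌊$165,775 × 150%/3⌋ = $82,887. Book value $82,888.
Year 2: ⌊$82,888 × 150%/3⌋ = $41,444. Book value $41,444.
Accumulated through year 2 = $165,775 − $41,444 = $124,331.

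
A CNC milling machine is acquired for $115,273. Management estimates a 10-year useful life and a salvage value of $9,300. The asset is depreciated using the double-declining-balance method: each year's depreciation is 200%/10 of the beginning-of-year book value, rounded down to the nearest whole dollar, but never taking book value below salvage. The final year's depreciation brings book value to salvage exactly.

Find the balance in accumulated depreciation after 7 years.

$91,097

Depreciable base = $115,273 − $9,300 = $105,973.
Year 1: ⌊$115,273 × 200%/10⌋ = $23,054. Book value $92,219.
Year 2: ⌊$92,219 × 200%/10⌋ = $18,443. Book value $73,776.
Year 3: ⌊$73,776 × 200%/10⌋ = $14,755. Book value $59,021.
Year 4: ⌊$59,021 × 200%/10⌋ = $11,804. Book value $47,217.
Year 5: ⌊$47,217 × 200%/10⌋ = $9,443. Book value $37,774.
Year 6: ⌊$37,774 × 200%/10⌋ = $7,554. Book value $30,220.
Year 7: ⌊$30,220 × 200%/10⌋ = $6,044. Book value $24,176.
Accumulated through year 7 = $115,273 − $24,176 = $91,097.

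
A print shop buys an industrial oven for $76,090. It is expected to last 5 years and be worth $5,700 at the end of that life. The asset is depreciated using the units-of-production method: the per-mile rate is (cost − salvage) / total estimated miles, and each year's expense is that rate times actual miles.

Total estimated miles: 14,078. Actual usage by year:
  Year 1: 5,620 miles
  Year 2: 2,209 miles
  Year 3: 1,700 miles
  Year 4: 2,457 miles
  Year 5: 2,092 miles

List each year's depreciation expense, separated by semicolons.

$28,100; $11,045; $8,500; $12,285; $10,460

Depreciable base = $76,090 − $5,700 = $70,390.
Rate = $70,390 / 14,078 miles = $5 per mile.
Year 1: 5,620 × $5 = $28,100. Book value $47,990.
Year 2: 2,209 × $5 = $11,045. Book value $36,945.
Year 3: 1,700 × $5 = $8,500. Book value $28,445.
Year 4: 2,457 × $5 = $12,285. Book value $16,160.
Year 5: 2,092 × $5 = $10,460. Book value $5,700.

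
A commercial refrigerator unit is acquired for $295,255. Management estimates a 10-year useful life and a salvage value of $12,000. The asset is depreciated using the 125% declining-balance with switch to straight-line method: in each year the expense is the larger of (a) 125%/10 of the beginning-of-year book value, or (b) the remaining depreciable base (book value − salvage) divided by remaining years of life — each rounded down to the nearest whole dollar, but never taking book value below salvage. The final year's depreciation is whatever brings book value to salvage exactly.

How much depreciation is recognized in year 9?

Depreciable base = $295,255 − $12,000 = $283,255.
Year 1: DB = ⌊$295,255 × 125%/10⌋ = $36,906; SL = ⌊$283,255/10⌋ = $28,325 → take DB $36,906. Book value $258,349.
Year 2: DB = ⌊$258,349 × 125%/10⌋ = $32,293; SL = ⌊$246,349/9⌋ = $27,372 → take DB $32,293. Book value $226,056.
Year 3: DB = ⌊$226,056 × 125%/10⌋ = $28,257; SL = ⌊$214,056/8⌋ = $26,757 → take DB $28,257. Book value $197,799.
Year 4: DB = ⌊$197,799 × 125%/10⌋ = $24,724; SL = ⌊$185,799/7⌋ = $26,542 → take SL $26,542. Book value $171,257.
Year 5: DB = ⌊$171,257 × 125%/10⌋ = $21,407; SL = ⌊$159,257/6⌋ = $26,542 → take SL $26,542. Book value $144,715.
Year 6: DB = ⌊$144,715 × 125%/10⌋ = $18,089; SL = ⌊$132,715/5⌋ = $26,543 → take SL $26,543. Book value $118,172.
Year 7: DB = ⌊$118,172 × 125%/10⌋ = $14,771; SL = ⌊$106,172/4⌋ = $26,543 → take SL $26,543. Book value $91,629.
Year 8: DB = ⌊$91,629 × 125%/10⌋ = $11,453; SL = ⌊$79,629/3⌋ = $26,543 → take SL $26,543. Book value $65,086.
Year 9: DB = ⌊$65,086 × 125%/10⌋ = $8,135; SL = ⌊$53,086/2⌋ = $26,543 → take SL $26,543. Book value $38,543.

$26,543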